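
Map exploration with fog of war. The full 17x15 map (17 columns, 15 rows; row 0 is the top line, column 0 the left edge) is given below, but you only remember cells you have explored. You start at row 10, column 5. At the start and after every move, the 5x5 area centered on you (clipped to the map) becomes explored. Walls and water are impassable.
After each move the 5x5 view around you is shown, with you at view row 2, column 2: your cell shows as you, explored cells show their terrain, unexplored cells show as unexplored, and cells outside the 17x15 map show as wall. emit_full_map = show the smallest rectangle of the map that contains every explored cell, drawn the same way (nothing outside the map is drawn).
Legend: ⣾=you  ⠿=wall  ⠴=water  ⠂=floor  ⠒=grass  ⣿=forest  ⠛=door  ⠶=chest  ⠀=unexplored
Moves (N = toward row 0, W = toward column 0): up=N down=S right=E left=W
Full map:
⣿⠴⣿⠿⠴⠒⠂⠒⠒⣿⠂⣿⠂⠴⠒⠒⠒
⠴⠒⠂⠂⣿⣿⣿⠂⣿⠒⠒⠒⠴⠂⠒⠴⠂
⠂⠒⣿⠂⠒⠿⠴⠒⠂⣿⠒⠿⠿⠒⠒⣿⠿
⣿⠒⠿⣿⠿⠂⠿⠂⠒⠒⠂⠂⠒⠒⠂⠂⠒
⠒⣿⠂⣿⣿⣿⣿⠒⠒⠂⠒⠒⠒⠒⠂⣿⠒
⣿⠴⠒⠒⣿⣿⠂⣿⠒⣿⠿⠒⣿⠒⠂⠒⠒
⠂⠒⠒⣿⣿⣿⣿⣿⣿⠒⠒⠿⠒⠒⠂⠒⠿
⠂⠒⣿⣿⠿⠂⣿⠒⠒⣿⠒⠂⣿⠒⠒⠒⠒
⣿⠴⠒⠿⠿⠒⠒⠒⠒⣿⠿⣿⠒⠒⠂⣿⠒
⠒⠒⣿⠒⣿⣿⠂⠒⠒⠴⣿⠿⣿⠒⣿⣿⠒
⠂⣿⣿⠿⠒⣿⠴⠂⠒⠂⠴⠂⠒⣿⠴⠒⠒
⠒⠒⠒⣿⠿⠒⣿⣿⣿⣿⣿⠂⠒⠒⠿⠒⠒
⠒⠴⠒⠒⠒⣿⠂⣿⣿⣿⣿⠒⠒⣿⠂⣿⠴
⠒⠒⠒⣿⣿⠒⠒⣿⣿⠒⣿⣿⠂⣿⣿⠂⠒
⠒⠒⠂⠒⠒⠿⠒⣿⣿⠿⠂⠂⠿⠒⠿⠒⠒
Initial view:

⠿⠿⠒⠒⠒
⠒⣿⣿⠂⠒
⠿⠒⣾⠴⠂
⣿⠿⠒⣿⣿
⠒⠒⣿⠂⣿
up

⣿⠿⠂⣿⠒
⠿⠿⠒⠒⠒
⠒⣿⣾⠂⠒
⠿⠒⣿⠴⠂
⣿⠿⠒⣿⣿

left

⣿⣿⠿⠂⣿
⠒⠿⠿⠒⠒
⣿⠒⣾⣿⠂
⣿⠿⠒⣿⠴
⠒⣿⠿⠒⣿

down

⠒⠿⠿⠒⠒
⣿⠒⣿⣿⠂
⣿⠿⣾⣿⠴
⠒⣿⠿⠒⣿
⠒⠒⠒⣿⠂

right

⠿⠿⠒⠒⠒
⠒⣿⣿⠂⠒
⠿⠒⣾⠴⠂
⣿⠿⠒⣿⣿
⠒⠒⣿⠂⣿

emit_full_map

⣿⣿⠿⠂⣿⠒
⠒⠿⠿⠒⠒⠒
⣿⠒⣿⣿⠂⠒
⣿⠿⠒⣾⠴⠂
⠒⣿⠿⠒⣿⣿
⠒⠒⠒⣿⠂⣿

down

⠒⣿⣿⠂⠒
⠿⠒⣿⠴⠂
⣿⠿⣾⣿⣿
⠒⠒⣿⠂⣿
⣿⣿⠒⠒⣿

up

⠿⠿⠒⠒⠒
⠒⣿⣿⠂⠒
⠿⠒⣾⠴⠂
⣿⠿⠒⣿⣿
⠒⠒⣿⠂⣿

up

⣿⠿⠂⣿⠒
⠿⠿⠒⠒⠒
⠒⣿⣾⠂⠒
⠿⠒⣿⠴⠂
⣿⠿⠒⣿⣿

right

⠿⠂⣿⠒⠒
⠿⠒⠒⠒⠒
⣿⣿⣾⠒⠒
⠒⣿⠴⠂⠒
⠿⠒⣿⣿⣿


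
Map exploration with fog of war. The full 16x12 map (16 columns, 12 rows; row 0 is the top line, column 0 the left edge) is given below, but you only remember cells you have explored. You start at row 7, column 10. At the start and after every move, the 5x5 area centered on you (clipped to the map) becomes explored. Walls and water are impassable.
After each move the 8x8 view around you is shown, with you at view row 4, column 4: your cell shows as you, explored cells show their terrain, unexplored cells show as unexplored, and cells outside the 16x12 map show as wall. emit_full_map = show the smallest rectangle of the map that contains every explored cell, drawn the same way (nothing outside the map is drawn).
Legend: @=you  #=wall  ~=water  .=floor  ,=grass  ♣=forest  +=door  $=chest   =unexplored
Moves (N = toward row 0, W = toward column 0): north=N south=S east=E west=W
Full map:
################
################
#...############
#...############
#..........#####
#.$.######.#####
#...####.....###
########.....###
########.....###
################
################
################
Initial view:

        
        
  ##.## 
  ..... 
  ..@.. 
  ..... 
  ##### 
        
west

        
        
  ###.##
  #.....
  #.@...
  #.....
  ######
        

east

        
        
 ###.## 
 #..... 
 #..@.. 
 #..... 
 ###### 
        

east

        
        
###.### 
#.....# 
#...@.# 
#.....# 
####### 
        

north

        
        
  ..### 
###.### 
#...@.# 
#.....# 
#.....# 
####### 

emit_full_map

  ..###
###.###
#...@.#
#.....#
#.....#
#######

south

        
  ..### 
###.### 
#.....# 
#...@.# 
#.....# 
####### 
        

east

        
 ..###  
##.#### 
.....## 
....@## 
.....## 
####### 
        

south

 ..###  
##.#### 
.....## 
.....## 
....@## 
####### 
  ##### 
        

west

  ..### 
###.####
#.....##
#.....##
#...@.##
########
  ######
        

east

 ..###  
##.#### 
.....## 
.....## 
....@## 
####### 
 ###### 
        

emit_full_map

  ..### 
###.####
#.....##
#.....##
#....@##
########
  ######

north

        
 ..###  
##.#### 
.....## 
....@## 
.....## 
####### 
 ###### 

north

        
        
 ..#### 
##.#### 
....@## 
.....## 
.....## 
####### 

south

        
 ..#### 
##.#### 
.....## 
....@## 
.....## 
####### 
 ###### 

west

        
  ..####
###.####
#.....##
#...@.##
#.....##
########
  ######

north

        
        
  ..####
###.####
#...@.##
#.....##
#.....##
########

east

        
        
 ..#### 
##.#### 
....@## 
.....## 
.....## 
####### 

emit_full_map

  ..####
###.####
#....@##
#.....##
#.....##
########
  ######


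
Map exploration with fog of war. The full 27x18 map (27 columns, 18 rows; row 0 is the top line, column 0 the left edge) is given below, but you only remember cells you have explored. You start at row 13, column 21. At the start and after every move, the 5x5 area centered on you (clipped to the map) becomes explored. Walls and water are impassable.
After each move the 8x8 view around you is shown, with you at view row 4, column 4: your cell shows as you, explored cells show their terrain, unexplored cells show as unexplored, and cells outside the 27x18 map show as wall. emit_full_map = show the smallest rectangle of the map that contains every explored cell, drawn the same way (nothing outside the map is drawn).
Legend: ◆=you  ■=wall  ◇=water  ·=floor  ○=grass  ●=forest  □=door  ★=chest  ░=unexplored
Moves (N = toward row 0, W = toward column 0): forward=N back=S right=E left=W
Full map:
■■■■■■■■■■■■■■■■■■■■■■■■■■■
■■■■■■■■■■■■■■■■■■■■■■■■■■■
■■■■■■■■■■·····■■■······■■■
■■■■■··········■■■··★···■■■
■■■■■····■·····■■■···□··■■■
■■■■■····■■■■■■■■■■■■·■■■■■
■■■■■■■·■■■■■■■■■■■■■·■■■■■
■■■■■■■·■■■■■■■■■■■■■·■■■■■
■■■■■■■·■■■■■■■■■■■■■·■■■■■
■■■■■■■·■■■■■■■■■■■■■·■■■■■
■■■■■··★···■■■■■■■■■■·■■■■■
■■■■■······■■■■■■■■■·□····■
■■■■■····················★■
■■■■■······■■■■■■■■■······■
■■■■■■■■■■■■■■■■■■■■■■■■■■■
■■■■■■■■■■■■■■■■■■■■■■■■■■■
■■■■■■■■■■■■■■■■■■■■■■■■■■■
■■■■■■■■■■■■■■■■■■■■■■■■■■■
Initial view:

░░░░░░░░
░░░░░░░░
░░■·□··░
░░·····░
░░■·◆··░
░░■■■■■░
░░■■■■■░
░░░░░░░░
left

░░░░░░░░
░░░░░░░░
░░■■·□··
░░······
░░■■◆···
░░■■■■■■
░░■■■■■■
░░░░░░░░

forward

░░░░░░░░
░░░░░░░░
░░■■■·■░
░░■■·□··
░░··◆···
░░■■····
░░■■■■■■
░░■■■■■■

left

░░░░░░░░
░░░░░░░░
░░■■■■·■
░░■■■·□·
░░··◆···
░░■■■···
░░■■■■■■
░░░■■■■■

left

░░░░░░░░
░░░░░░░░
░░■■■■■·
░░■■■■·□
░░··◆···
░░■■■■··
░░■■■■■■
░░░░■■■■

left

░░░░░░░░
░░░░░░░░
░░■■■■■■
░░■■■■■·
░░··◆···
░░■■■■■·
░░■■■■■■
░░░░░■■■

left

░░░░░░░░
░░░░░░░░
░░■■■■■■
░░■■■■■■
░░··◆···
░░■■■■■■
░░■■■■■■
░░░░░░■■

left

░░░░░░░░
░░░░░░░░
░░■■■■■■
░░■■■■■■
░░··◆···
░░■■■■■■
░░■■■■■■
░░░░░░░■

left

░░░░░░░░
░░░░░░░░
░░■■■■■■
░░■■■■■■
░░··◆···
░░■■■■■■
░░■■■■■■
░░░░░░░░

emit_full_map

■■■■■■■■■·■░
■■■■■■■■·□··
··◆·········
■■■■■■■■····
■■■■■■■■■■■■
░░░░░░■■■■■■

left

░░░░░░░░
░░░░░░░░
░░■■■■■■
░░■■■■■■
░░··◆···
░░■■■■■■
░░■■■■■■
░░░░░░░░

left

░░░░░░░░
░░░░░░░░
░░·■■■■■
░░·■■■■■
░░··◆···
░░·■■■■■
░░■■■■■■
░░░░░░░░

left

░░░░░░░░
░░░░░░░░
░░··■■■■
░░··■■■■
░░··◆···
░░··■■■■
░░■■■■■■
░░░░░░░░

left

░░░░░░░░
░░░░░░░░
░░···■■■
░░···■■■
░░··◆···
░░···■■■
░░■■■■■■
░░░░░░░░

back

░░░░░░░░
░░···■■■
░░···■■■
░░······
░░··◆■■■
░░■■■■■■
░░■■■■■░
░░░░░░░░

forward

░░░░░░░░
░░░░░░░░
░░···■■■
░░···■■■
░░··◆···
░░···■■■
░░■■■■■■
░░■■■■■░

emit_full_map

···■■■■■■■■■■·■░
···■■■■■■■■■·□··
··◆·············
···■■■■■■■■■····
■■■■■■■■■■■■■■■■
■■■■■░░░░░■■■■■■

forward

░░░░░░░░
░░░░░░░░
░░■■■■■░
░░···■■■
░░··◆■■■
░░······
░░···■■■
░░■■■■■■

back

░░░░░░░░
░░■■■■■░
░░···■■■
░░···■■■
░░··◆···
░░···■■■
░░■■■■■■
░░■■■■■░

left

░░░░░░░░
░░░■■■■■
░░★···■■
░░····■■
░░··◆···
░░····■■
░░■■■■■■
░░░■■■■■

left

░░░░░░░░
░░░░■■■■
░░·★···■
░░·····■
░░··◆···
░░·····■
░░■■■■■■
░░░░■■■■

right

░░░░░░░░
░░░■■■■■
░·★···■■
░·····■■
░···◆···
░·····■■
░■■■■■■■
░░░■■■■■

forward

░░░░░░░░
░░░░░░░░
░░·■■■■■
░·★···■■
░···◆·■■
░·······
░·····■■
░■■■■■■■

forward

░░░░░░░░
░░░░░░░░
░░·■■■■░
░░·■■■■■
░·★·◆·■■
░·····■■
░·······
░·····■■

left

░░░░░░░░
░░░░░░░░
░░■·■■■■
░░■·■■■■
░░·★◆··■
░░·····■
░░······
░░·····■

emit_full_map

■·■■■■░░░░░░░░░░░░
■·■■■■■░░░░░░░░░░░
·★◆··■■■■■■■■■■·■░
·····■■■■■■■■■·□··
··················
·····■■■■■■■■■····
■■■■■■■■■■■■■■■■■■
░░■■■■■░░░░░■■■■■■

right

░░░░░░░░
░░░░░░░░
░■·■■■■░
░■·■■■■■
░·★·◆·■■
░·····■■
░·······
░·····■■

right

░░░░░░░░
░░░░░░░░
■·■■■■■░
■·■■■■■░
·★··◆■■■
·····■■■
········
·····■■■

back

░░░░░░░░
■·■■■■■░
■·■■■■■░
·★···■■■
····◆■■■
········
·····■■■
■■■■■■■■

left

░░░░░░░░
░■·■■■■■
░■·■■■■■
░·★···■■
░···◆·■■
░·······
░·····■■
░■■■■■■■

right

░░░░░░░░
■·■■■■■░
■·■■■■■░
·★···■■■
····◆■■■
········
·····■■■
■■■■■■■■

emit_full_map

■·■■■■■░░░░░░░░░░░
■·■■■■■░░░░░░░░░░░
·★···■■■■■■■■■■·■░
····◆■■■■■■■■■·□··
··················
·····■■■■■■■■■····
■■■■■■■■■■■■■■■■■■
░░■■■■■░░░░░■■■■■■

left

░░░░░░░░
░■·■■■■■
░■·■■■■■
░·★···■■
░···◆·■■
░·······
░·····■■
░■■■■■■■


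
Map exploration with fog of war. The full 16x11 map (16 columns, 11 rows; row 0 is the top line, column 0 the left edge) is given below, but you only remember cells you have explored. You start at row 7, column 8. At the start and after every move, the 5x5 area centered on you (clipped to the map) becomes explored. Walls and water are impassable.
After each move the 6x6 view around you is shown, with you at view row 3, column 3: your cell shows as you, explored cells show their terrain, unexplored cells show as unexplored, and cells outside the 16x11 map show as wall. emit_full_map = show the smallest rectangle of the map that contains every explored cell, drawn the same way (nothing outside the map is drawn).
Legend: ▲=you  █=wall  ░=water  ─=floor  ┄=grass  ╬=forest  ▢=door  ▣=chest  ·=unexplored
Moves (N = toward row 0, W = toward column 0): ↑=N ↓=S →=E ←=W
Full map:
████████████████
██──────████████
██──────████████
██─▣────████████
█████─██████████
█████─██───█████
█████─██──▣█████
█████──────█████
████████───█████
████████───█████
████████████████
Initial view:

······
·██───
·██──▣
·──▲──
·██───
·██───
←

······
·─██──
·─██──
·──▲──
·███──
·███──

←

······
·█─██─
·█─██─
·█─▲──
·████─
·████─

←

······
·██─██
·██─██
·██▲──
·█████
·█████

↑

······
·██─██
·██─██
·██▲██
·██───
·█████

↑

······
·▣────
·██─██
·██▲██
·██─██
·██───

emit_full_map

▣────···
██─██···
██▲██───
██─██──▣
██──────
█████───
█████───

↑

······
·─────
·▣────
·██▲██
·██─██
·██─██

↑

······
·─────
·─────
·▣─▲──
·██─██
·██─██

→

······
─────█
─────█
▣──▲─█
██─███
██─██─

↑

██████
·█████
─────█
───▲─█
▣────█
██─███

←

██████
·█████
·─────
·──▲──
·▣────
·██─██

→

██████
██████
─────█
───▲─█
▣────█
██─███

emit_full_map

██████··
─────█··
───▲─█··
▣────█··
██─███··
██─██───
██─██──▣
██──────
█████───
█████───

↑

██████
██████
██████
───▲─█
─────█
▣────█

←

██████
██████
·█████
·──▲──
·─────
·▣────

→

██████
██████
██████
───▲─█
─────█
▣────█

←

██████
██████
·█████
·──▲──
·─────
·▣────

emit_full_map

██████··
──▲──█··
─────█··
▣────█··
██─███··
██─██───
██─██──▣
██──────
█████───
█████───

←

██████
██████
·█████
·──▲──
·─────
·─▣───

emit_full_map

███████··
──▲───█··
──────█··
─▣────█··
·██─███··
·██─██───
·██─██──▣
·██──────
·█████───
·█████───


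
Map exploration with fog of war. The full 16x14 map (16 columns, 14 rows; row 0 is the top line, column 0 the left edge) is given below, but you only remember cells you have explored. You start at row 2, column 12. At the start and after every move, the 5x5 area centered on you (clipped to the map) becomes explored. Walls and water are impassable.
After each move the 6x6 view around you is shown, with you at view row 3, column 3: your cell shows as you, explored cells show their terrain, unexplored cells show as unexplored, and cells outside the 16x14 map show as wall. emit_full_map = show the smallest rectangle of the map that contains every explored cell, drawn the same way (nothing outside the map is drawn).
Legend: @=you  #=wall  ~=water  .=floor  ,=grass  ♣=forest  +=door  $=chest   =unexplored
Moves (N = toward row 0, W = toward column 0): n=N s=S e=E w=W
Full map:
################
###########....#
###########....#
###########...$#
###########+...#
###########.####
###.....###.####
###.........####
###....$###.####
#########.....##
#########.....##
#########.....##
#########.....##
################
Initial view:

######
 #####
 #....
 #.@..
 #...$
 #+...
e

######
######
#....#
#..@.#
#...$#
#+...#

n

######
######
######
#..@.#
#....#
#...$#

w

######
######
 #####
 #.@..
 #....
 #...$

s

######
 #####
 #....
 #.@..
 #...$
 #+...

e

######
######
#....#
#..@.#
#...$#
#+...#

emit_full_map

######
#....#
#..@.#
#...$#
#+...#

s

######
#....#
#....#
#..@$#
#+...#
 .####


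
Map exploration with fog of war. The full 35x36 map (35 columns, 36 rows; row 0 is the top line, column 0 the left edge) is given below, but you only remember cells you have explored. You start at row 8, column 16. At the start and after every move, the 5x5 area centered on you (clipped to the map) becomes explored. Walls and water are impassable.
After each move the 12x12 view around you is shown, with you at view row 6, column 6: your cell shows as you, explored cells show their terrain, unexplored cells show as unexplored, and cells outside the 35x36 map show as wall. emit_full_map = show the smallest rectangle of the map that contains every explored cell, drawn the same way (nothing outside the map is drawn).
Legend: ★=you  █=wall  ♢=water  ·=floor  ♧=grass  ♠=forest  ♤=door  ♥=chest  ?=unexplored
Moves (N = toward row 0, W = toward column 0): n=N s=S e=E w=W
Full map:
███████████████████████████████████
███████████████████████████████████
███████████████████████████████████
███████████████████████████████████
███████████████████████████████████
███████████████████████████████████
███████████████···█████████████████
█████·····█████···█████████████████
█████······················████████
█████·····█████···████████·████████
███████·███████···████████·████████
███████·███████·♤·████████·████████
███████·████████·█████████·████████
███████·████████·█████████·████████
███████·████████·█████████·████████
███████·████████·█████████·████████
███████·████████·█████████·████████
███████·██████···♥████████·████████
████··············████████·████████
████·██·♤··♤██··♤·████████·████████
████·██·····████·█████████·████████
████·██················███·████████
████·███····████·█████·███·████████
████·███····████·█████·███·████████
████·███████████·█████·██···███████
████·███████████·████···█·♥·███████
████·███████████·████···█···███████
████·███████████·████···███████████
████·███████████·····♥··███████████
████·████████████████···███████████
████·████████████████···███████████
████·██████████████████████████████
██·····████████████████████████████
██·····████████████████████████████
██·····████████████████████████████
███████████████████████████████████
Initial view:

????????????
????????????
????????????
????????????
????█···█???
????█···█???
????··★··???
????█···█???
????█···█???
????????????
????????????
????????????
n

????????????
????????????
????????????
????????????
????█████???
????█···█???
????█·★·█???
????·····???
????█···█???
????█···█???
????????????
????????????

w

????????????
????????????
????????????
????????????
????██████??
????██···█??
????██★··█??
????······??
????██···█??
?????█···█??
????????????
????????????

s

????????????
????????????
????????????
????██████??
????██···█??
????██···█??
????··★···??
????██···█??
????██···█??
????????????
????????????
????????????

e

????????????
????????????
????????????
???██████???
???██···█???
???██···█???
???···★··???
???██···█???
???██···█???
????????????
????????????
????????????

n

????????????
????????????
????????????
????????????
???██████???
???██···█???
???██·★·█???
???······???
???██···█???
???██···█???
????????????
????????????

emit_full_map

██████
██···█
██·★·█
······
██···█
██···█

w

????????????
????????????
????????????
????????????
????██████??
????██···█??
????██★··█??
????······??
????██···█??
????██···█??
????????????
????????????

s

????????????
????????????
????????????
????██████??
????██···█??
????██···█??
????··★···??
????██···█??
????██···█??
????????????
????????????
????????????

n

????????????
????????????
????????????
????????????
????██████??
????██···█??
????██★··█??
????······??
????██···█??
????██···█??
????????????
????????????

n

????????????
????????????
????????????
????????????
????█████???
????██████??
????██★··█??
????██···█??
????······??
????██···█??
????██···█??
????????????

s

????????????
????????????
????????????
????█████???
????██████??
????██···█??
????██★··█??
????······??
????██···█??
????██···█??
????????????
????????????

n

????????????
????????????
????????????
????????????
????█████???
????██████??
????██★··█??
????██···█??
????······??
????██···█??
????██···█??
????????????

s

????????????
????????????
????????????
????█████???
????██████??
????██···█??
????██★··█??
????······??
????██···█??
????██···█??
????????????
????????????


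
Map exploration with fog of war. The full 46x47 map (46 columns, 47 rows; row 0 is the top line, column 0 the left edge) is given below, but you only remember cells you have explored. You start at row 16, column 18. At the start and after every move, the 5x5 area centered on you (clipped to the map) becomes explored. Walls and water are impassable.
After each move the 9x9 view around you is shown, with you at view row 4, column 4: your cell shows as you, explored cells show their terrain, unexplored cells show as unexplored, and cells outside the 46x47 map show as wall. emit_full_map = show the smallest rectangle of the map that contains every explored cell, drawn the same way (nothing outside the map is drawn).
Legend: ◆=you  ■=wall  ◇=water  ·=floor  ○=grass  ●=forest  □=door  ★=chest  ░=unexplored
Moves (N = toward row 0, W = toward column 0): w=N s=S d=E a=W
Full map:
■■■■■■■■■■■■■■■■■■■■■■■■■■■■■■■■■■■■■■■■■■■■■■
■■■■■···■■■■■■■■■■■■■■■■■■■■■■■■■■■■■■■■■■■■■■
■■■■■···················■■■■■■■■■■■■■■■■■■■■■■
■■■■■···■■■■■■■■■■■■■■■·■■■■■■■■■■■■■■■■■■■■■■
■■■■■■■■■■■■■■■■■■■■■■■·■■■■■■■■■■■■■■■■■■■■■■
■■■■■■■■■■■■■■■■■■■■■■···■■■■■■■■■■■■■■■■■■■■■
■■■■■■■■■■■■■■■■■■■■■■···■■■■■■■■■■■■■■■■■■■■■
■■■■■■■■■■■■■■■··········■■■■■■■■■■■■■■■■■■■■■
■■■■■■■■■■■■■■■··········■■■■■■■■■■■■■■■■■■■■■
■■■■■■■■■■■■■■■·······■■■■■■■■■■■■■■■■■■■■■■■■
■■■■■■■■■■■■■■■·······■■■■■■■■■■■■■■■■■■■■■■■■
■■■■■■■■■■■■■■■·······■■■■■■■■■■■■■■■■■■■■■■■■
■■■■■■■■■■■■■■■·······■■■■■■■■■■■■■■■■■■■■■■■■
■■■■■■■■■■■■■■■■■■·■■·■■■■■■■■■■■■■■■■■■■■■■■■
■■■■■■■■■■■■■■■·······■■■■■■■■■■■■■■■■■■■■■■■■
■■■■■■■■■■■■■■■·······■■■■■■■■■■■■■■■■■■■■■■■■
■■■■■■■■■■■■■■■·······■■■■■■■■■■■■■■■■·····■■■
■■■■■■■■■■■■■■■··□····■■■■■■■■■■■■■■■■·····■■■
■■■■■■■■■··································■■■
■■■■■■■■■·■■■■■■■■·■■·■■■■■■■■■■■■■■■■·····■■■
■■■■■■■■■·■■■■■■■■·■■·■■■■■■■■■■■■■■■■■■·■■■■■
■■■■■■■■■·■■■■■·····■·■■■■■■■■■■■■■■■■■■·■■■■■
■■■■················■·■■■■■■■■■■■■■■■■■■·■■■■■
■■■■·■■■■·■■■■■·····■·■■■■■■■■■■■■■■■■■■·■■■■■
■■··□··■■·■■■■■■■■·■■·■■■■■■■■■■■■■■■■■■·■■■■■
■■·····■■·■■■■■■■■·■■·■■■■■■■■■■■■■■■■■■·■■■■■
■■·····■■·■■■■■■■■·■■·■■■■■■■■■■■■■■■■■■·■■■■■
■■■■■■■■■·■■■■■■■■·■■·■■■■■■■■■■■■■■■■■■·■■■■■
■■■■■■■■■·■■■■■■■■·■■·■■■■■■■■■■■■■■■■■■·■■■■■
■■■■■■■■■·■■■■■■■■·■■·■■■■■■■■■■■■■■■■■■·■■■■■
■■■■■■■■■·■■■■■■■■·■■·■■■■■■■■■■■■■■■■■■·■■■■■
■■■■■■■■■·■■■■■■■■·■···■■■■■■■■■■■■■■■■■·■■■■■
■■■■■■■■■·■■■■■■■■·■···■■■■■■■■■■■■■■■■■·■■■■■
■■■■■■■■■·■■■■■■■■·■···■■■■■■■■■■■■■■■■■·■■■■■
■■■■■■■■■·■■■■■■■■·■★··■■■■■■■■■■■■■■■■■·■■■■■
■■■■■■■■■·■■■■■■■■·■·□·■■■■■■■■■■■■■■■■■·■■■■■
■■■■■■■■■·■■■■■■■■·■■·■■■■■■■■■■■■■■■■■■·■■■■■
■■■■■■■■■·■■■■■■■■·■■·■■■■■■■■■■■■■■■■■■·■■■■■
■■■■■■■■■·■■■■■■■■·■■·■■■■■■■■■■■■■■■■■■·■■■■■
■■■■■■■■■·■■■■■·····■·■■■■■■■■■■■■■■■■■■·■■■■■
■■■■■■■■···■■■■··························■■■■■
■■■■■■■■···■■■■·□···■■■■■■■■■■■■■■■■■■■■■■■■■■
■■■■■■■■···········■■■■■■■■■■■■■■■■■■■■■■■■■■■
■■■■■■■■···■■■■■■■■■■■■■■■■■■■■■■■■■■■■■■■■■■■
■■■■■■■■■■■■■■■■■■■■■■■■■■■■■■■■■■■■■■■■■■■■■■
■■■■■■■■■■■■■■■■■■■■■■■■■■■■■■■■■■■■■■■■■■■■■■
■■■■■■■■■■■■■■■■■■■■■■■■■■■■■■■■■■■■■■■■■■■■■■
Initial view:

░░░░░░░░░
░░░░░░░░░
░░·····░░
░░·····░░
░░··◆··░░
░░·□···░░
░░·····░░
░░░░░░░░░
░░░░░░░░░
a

░░░░░░░░░
░░░░░░░░░
░░······░
░░······░
░░··◆···░
░░··□···░
░░······░
░░░░░░░░░
░░░░░░░░░

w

░░░░░░░░░
░░░░░░░░░
░░■■■·■░░
░░······░
░░··◆···░
░░······░
░░··□···░
░░······░
░░░░░░░░░

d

░░░░░░░░░
░░░░░░░░░
░■■■·■■░░
░······░░
░···◆··░░
░······░░
░··□···░░
░······░░
░░░░░░░░░

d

░░░░░░░░░
░░░░░░░░░
■■■·■■·░░
·······░░
····◆··░░
·······░░
··□····░░
······░░░
░░░░░░░░░

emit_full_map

■■■·■■·
·······
····◆··
·······
··□····
······░

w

░░░░░░░░░
░░░░░░░░░
░░·····░░
■■■·■■·░░
····◆··░░
·······░░
·······░░
··□····░░
······░░░

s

░░░░░░░░░
░░·····░░
■■■·■■·░░
·······░░
····◆··░░
·······░░
··□····░░
······░░░
░░░░░░░░░

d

░░░░░░░░░
░·····░░░
■■·■■·■░░
······■░░
····◆·■░░
······■░░
·□····■░░
·····░░░░
░░░░░░░░░

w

░░░░░░░░░
░░░░░░░░░
░·····■░░
■■·■■·■░░
····◆·■░░
······■░░
······■░░
·□····■░░
·····░░░░

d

░░░░░░░░░
░░░░░░░░░
·····■■░░
■·■■·■■░░
····◆■■░░
·····■■░░
·····■■░░
□····■░░░
····░░░░░

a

░░░░░░░░░
░░░░░░░░░
░·····■■░
■■·■■·■■░
····◆·■■░
······■■░
······■■░
·□····■░░
·····░░░░

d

░░░░░░░░░
░░░░░░░░░
·····■■░░
■·■■·■■░░
····◆■■░░
·····■■░░
·····■■░░
□····■░░░
····░░░░░

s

░░░░░░░░░
·····■■░░
■·■■·■■░░
·····■■░░
····◆■■░░
·····■■░░
□····■■░░
····░░░░░
░░░░░░░░░

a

░░░░░░░░░
░·····■■░
■■·■■·■■░
······■■░
····◆·■■░
······■■░
·□····■■░
·····░░░░
░░░░░░░░░

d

░░░░░░░░░
·····■■░░
■·■■·■■░░
·····■■░░
····◆■■░░
·····■■░░
□····■■░░
····░░░░░
░░░░░░░░░

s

·····■■░░
■·■■·■■░░
·····■■░░
·····■■░░
····◆■■░░
□····■■░░
·······░░
░░░░░░░░░
░░░░░░░░░

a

░·····■■░
■■·■■·■■░
······■■░
······■■░
····◆·■■░
·□····■■░
········░
░░░░░░░░░
░░░░░░░░░

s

■■·■■·■■░
······■■░
······■■░
······■■░
·□··◆·■■░
········░
░░·■■·■░░
░░░░░░░░░
░░░░░░░░░

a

■■■·■■·■■
·······■■
·······■■
·······■■
··□·◆··■■
·········
░░■·■■·■░
░░░░░░░░░
░░░░░░░░░

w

░░·····■■
■■■·■■·■■
·······■■
·······■■
····◆··■■
··□····■■
·········
░░■·■■·■░
░░░░░░░░░

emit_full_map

░░·····■■
■■■·■■·■■
·······■■
·······■■
····◆··■■
··□····■■
·········
░░■·■■·■░

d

░·····■■░
■■·■■·■■░
······■■░
······■■░
····◆·■■░
·□····■■░
········░
░■·■■·■░░
░░░░░░░░░

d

·····■■░░
■·■■·■■░░
·····■■░░
·····■■░░
····◆■■░░
□····■■░░
·······░░
■·■■·■░░░
░░░░░░░░░

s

■·■■·■■░░
·····■■░░
·····■■░░
·····■■░░
□···◆■■░░
·······░░
■·■■·■■░░
░░░░░░░░░
░░░░░░░░░

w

·····■■░░
■·■■·■■░░
·····■■░░
·····■■░░
····◆■■░░
□····■■░░
·······░░
■·■■·■■░░
░░░░░░░░░

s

■·■■·■■░░
·····■■░░
·····■■░░
·····■■░░
□···◆■■░░
·······░░
■·■■·■■░░
░░░░░░░░░
░░░░░░░░░

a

■■·■■·■■░
······■■░
······■■░
······■■░
·□··◆·■■░
········░
░■·■■·■■░
░░░░░░░░░
░░░░░░░░░

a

■■■·■■·■■
·······■■
·······■■
·······■■
··□·◆··■■
·········
░░■·■■·■■
░░░░░░░░░
░░░░░░░░░

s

·······■■
·······■■
·······■■
··□····■■
····◆····
░░■·■■·■■
░░■·■■·░░
░░░░░░░░░
░░░░░░░░░

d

······■■░
······■■░
······■■░
·□····■■░
····◆···░
░■·■■·■■░
░■·■■·■░░
░░░░░░░░░
░░░░░░░░░

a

·······■■
·······■■
·······■■
··□····■■
····◆····
░░■·■■·■■
░░■·■■·■░
░░░░░░░░░
░░░░░░░░░

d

······■■░
······■■░
······■■░
·□····■■░
····◆···░
░■·■■·■■░
░■·■■·■░░
░░░░░░░░░
░░░░░░░░░

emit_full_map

░░·····■■
■■■·■■·■■
·······■■
·······■■
·······■■
··□····■■
·····◆···
░░■·■■·■■
░░■·■■·■░
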